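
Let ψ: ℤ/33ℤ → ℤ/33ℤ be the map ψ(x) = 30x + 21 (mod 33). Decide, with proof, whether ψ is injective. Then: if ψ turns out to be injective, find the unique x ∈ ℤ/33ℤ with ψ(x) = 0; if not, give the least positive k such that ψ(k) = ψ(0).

11

We have gcd(30, 33) = 3 > 1. Taking u = 0 and v = 11: ψ(0) = 21 and ψ(11) = 30·11 + 21 = 351 ≡ 21 (mod 33).
So ψ(0) = ψ(11) while 0 ≠ 11, therefore ψ is not injective.
Since ψ is not injective, we find the least positive k with ψ(k) = ψ(0): this means 30k ≡ 0 (mod 33), i.e. 33 ∣ 30k. Since gcd(30, 33) = 3, dividing through by 3 this holds exactly when 11 ∣ 10k, and as gcd(10, 11) = 1, exactly when 11 ∣ k.
The smallest positive such k is 11.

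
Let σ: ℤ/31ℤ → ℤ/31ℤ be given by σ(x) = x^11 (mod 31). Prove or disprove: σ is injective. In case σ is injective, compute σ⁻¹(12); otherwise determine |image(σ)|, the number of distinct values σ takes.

21

Since 31 is prime, the nonzero elements of ℤ/31ℤ form a cyclic group of order 30.
As gcd(11, 30) = 1, raising to the 11th power is a bijection on this group: if s^11 ≡ t^11 then (st^{−1})^11 = 1, and the only element of order dividing gcd(11, 30) = 1 is 1, so s = t.
With σ(0) = 0 this makes σ injective on all of ℤ/31ℤ, hence bijective (finite equal-size domain and codomain). In particular σ is injective.
Since σ is injective, we find the preimage of 12. The inverse of x ↦ x^11 on (ℤ/31ℤ)^× is x ↦ x^11, because 11·11 = 121 = 4·30 + 1 ≡ 1 (mod 30) and x^{30} = 1 for x ≠ 0 (Fermat). So σ⁻¹(12) = 12^11 mod 31.
Repeated squaring mod 31: 12^1 ≡ 12, 12^2 ≡ 12² = 144 ≡ 20, 12^4 ≡ 20² = 400 ≡ 28, 12^8 ≡ 28² = 784 ≡ 9. Since 11 = 8 + 2 + 1, 12^11 ≡ 9·20·12: 9·20 = 180 ≡ 25, then 25·12 = 300 ≡ 21. So 12^11 ≡ 21 (mod 31).
Hence σ⁻¹(12) = 21.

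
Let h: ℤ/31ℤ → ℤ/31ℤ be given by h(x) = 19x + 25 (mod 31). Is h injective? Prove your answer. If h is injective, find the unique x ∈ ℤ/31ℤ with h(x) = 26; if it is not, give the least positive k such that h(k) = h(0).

18

Recall: h is injective when h(x_1) = h(x_2) forces x_1 = x_2.
Suppose h(x_1) = h(x_2) in ℤ/31ℤ. Then 19x_1 + 25 ≡ 19x_2 + 25 (mod 31), therefore 19(x_1 − x_2) ≡ 0 (mod 31).
Since gcd(19, 31) = 1, 19 is invertible modulo 31, hence x_1 − x_2 ≡ 0 (mod 31), i.e. x_1 = x_2.
Therefore h is injective.
We now compute 19⁻¹ mod 31 explicitly. Euclid's algorithm: 31 = 1·19 + 12, 19 = 1·12 + 7, 12 = 1·7 + 5, 7 = 1·5 + 2, 5 = 2·2 + 1; back-substituting gives 1 = 18·19 − 11·31, so 19⁻¹ ≡ 18 (mod 31).
Since h is injective, we compute h⁻¹(26): solve 19x + 25 ≡ 26 (mod 31), i.e. 19x ≡ 1 (mod 31).
Multiplying by 19⁻¹ = 18 gives x ≡ 18·1 = 18 ≡ 18 (mod 31).
Check: h(18) = 19·18 + 25 = 367 = 11·31 + 26 ≡ 26 (mod 31).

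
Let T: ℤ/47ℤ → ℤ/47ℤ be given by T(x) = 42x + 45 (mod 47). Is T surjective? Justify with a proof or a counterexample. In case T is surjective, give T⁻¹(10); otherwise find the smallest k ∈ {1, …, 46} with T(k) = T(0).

7

Since gcd(42, 47) = 1, 42 is invertible modulo 47. Euclid's algorithm: 47 = 1·42 + 5, 42 = 8·5 + 2, 5 = 2·2 + 1; back-substituting gives 1 = 28·42 − 25·47, so 42⁻¹ ≡ 28 (mod 47).
For any y ∈ ℤ/47ℤ, x = 28(y − 45) mod 47 satisfies T(x) = 42·28(y − 45) + 45 ≡ y (since 42·28 ≡ 1 mod 47). So every y has a preimage.
Therefore T is surjective.
Since T is surjective, we find T⁻¹(10): we need 42x ≡ 10 − 45 ≡ 12 (mod 47). Using 42⁻¹ = 28: x ≡ 28·12 = 336 = 7·47 + 7, so x = 7.
Check: T(7) = 42·7 + 45 = 339 = 7·47 + 10 ≡ 10 (mod 47).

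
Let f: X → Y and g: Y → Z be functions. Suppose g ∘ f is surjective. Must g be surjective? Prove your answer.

Let c ∈ Z. Since g ∘ f is surjective, some a ∈ X has g(f(a)) = c. Then b = f(a) ∈ Y satisfies g(b) = c. So g is surjective.

surjective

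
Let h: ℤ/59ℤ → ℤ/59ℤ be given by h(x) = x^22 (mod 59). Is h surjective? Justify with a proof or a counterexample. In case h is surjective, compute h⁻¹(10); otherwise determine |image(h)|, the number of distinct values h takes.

h(29): Repeated squaring mod 59: 29^1 ≡ 29, 29^2 ≡ 29² = 841 ≡ 15, 29^4 ≡ 15² = 225 ≡ 48, 29^8 ≡ 48² = 2304 ≡ 3, 29^16 ≡ 3² = 9. Since 22 = 16 + 4 + 2, 29^22 ≡ 9·48·15: 9·48 = 432 ≡ 19, then 19·15 = 285 ≡ 49. So 29^22 ≡ 49 (mod 59).
h(30): Repeated squaring mod 59: 30^1 ≡ 30, 30^2 ≡ 30² = 900 ≡ 15, 30^4 ≡ 15² = 225 ≡ 48, 30^8 ≡ 48² = 2304 ≡ 3, 30^16 ≡ 3² = 9. Since 22 = 16 + 4 + 2, 30^22 ≡ 9·48·15: 9·48 = 432 ≡ 19, then 19·15 = 285 ≡ 49. So 30^22 ≡ 49 (mod 59).
So h(29) = h(30) = 49 while 29 ≠ 30, so h is not injective.
A non-injective map from the 59-element set ℤ/59ℤ to itself takes at most 58 distinct values, so it cannot be surjective. So h is not surjective.
Since h is not surjective, we determine |image(h)|. Computing x^22 mod 59 for each x (by repeated squaring, reducing mod 59 at every step), the values h(0), h(1), …, h(58) are: 0, 1, 53, 15, 36, 46, 28, 45, 20, 48, 19, 29, 9, 16, 25, 41, 57, 21, 7, 35, 4, 26, 3, 17, 5, 51, 22, 12, 27, 49, 49, 27, 12, 22, 51, 5, 17, 3, 26, 4, 35, 7, 21, 57, 41, 25, 16, 9, 29, 19, 48, 20, 45, 28, 46, 36, 15, 53, 1.
The distinct values are {0, 1, 3, 4, 5, 7, 9, 12, 15, 16, 17, 19, 20, 21, 22, 25, 26, 27, 28, 29, 35, 36, 41, 45, 46, 48, 49, 51, 53, 57}; there are 30 of them.

30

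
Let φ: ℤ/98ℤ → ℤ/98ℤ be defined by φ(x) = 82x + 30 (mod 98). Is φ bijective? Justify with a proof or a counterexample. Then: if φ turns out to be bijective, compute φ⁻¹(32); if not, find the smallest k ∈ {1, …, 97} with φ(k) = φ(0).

49

We have gcd(82, 98) = 2 > 1. Taking x_1 = 0 and x_2 = 49: φ(0) = 30 and φ(49) = 82·49 + 30 = 4048 ≡ 30 (mod 98).
So φ(0) = φ(49) while 0 ≠ 49, hence φ is not injective, hence not bijective.
Since φ is not bijective, we find the least positive k with φ(k) = φ(0): this means 82k ≡ 0 (mod 98), i.e. 98 ∣ 82k. Since gcd(82, 98) = 2, dividing through by 2 this holds exactly when 49 ∣ 41k, and as gcd(41, 49) = 1, exactly when 49 ∣ k.
The smallest positive such k is 49.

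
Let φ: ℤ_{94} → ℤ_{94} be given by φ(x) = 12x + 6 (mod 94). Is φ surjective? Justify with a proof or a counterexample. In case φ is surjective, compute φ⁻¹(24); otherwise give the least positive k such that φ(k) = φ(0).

Recall that surjectivity means every element of the codomain has a preimage under φ.
Since gcd(12, 94) = 2, we have 12x ≡ 0 (mod 2) for all x, so φ(x) ≡ 0 (mod 2).
But 1 ≢ 0 (mod 2), so 1 ∈ ℤ_{94} has no preimage. Hence φ is not surjective.
Since φ is not surjective, we find the least positive k with φ(k) = φ(0): this means 12k ≡ 0 (mod 94), i.e. 94 ∣ 12k. Since gcd(12, 94) = 2, dividing through by 2 this holds exactly when 47 ∣ 6k, and as gcd(6, 47) = 1, exactly when 47 ∣ k.
The smallest positive such k is 47.

47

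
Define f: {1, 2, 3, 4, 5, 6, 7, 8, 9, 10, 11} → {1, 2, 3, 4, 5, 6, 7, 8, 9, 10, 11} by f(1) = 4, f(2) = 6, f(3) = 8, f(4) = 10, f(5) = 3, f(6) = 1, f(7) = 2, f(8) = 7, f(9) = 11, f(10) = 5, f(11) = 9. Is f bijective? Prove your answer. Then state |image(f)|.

The values 4, 6, 8, 10, 3, 1, 2, 7, 11, 5, 9 are a permutation of {1, 2, 3, 4, 5, 6, 7, 8, 9, 10, 11}: each element appears exactly once.
So f is injective and surjective, hence bijective.
The image of f is {1, 2, 3, 4, 5, 6, 7, 8, 9, 10, 11}, which has 11 elements.

11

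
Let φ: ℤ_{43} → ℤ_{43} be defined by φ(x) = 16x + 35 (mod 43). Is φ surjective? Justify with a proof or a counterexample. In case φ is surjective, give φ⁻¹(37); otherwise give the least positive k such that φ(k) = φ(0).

27

Recall that φ is surjective if every y in the codomain equals φ(x) for some x in the domain.
Since gcd(16, 43) = 1, 16 is invertible modulo 43. Euclid's algorithm: 43 = 2·16 + 11, 16 = 1·11 + 5, 11 = 2·5 + 1; back-substituting gives 1 = 35·16 − 13·43, so 16⁻¹ ≡ 35 (mod 43).
For any y ∈ ℤ_{43}, x = 35(y − 35) mod 43 satisfies φ(x) = 16·35(y − 35) + 35 ≡ y (since 16·35 ≡ 1 mod 43). So every y has a preimage.
So φ is surjective.
Since φ is surjective, we find φ⁻¹(37): we need 16x ≡ 37 − 35 ≡ 2 (mod 43). Using 16⁻¹ = 35: x ≡ 35·2 = 70 = 1·43 + 27, so x = 27.
Check: φ(27) = 16·27 + 35 = 467 = 10·43 + 37 ≡ 37 (mod 43).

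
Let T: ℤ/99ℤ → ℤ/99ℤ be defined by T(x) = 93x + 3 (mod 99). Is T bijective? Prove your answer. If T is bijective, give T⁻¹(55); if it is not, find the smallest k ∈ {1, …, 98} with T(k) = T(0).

33

Recall: T is injective when T(u) = T(v) forces u = v.
We have gcd(93, 99) = 3 > 1. Taking u = 0 and v = 33: T(0) = 3 and T(33) = 93·33 + 3 = 3072 ≡ 3 (mod 99).
So T(0) = T(33) while 0 ≠ 33, so T is not injective, hence not bijective.
Since T is not bijective, we find the least positive k with T(k) = T(0): this means 93k ≡ 0 (mod 99), i.e. 99 ∣ 93k. Since gcd(93, 99) = 3, dividing through by 3 this holds exactly when 33 ∣ 31k, and as gcd(31, 33) = 1, exactly when 33 ∣ k.
The smallest positive such k is 33.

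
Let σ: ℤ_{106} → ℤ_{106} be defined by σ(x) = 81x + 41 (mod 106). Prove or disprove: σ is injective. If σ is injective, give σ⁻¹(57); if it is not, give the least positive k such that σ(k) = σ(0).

Recall that σ is injective when σ(x_1) = σ(x_2) forces x_1 = x_2.
If σ(x_1) = σ(x_2), then 81x_1 ≡ 81x_2 (mod 106). Because gcd(81, 106) = 1, we may cancel 81 to get x_1 ≡ x_2 (mod 106).
Thus σ is injective.
We now compute 81⁻¹ mod 106 explicitly. Euclid's algorithm: 106 = 1·81 + 25, 81 = 3·25 + 6, 25 = 4·6 + 1; back-substituting gives 1 = 89·81 − 68·106, so 81⁻¹ ≡ 89 (mod 106).
Since σ is injective, we find σ⁻¹(57): we need 81x ≡ 57 − 41 ≡ 16 (mod 106). Using 81⁻¹ = 89: x ≡ 89·16 = 1424 = 13·106 + 46, so x = 46.
Check: σ(46) = 81·46 + 41 = 3767 = 35·106 + 57 ≡ 57 (mod 106).

46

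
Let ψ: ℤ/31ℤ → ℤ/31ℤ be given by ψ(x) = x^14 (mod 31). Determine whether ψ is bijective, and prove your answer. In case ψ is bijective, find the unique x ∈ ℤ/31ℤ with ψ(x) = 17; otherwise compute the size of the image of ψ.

16

ψ(15): Repeated squaring mod 31: 15^1 ≡ 15, 15^2 ≡ 15² = 225 ≡ 8, 15^4 ≡ 8² = 64 ≡ 2, 15^8 ≡ 2² = 4. Since 14 = 8 + 4 + 2, 15^14 ≡ 4·2·8: 4·2 = 8, then 8·8 = 64 ≡ 2. So 15^14 ≡ 2 (mod 31).
ψ(16): Repeated squaring mod 31: 16^1 ≡ 16, 16^2 ≡ 16² = 256 ≡ 8, 16^4 ≡ 8² = 64 ≡ 2, 16^8 ≡ 2² = 4. Since 14 = 8 + 4 + 2, 16^14 ≡ 4·2·8: 4·2 = 8, then 8·8 = 64 ≡ 2. So 16^14 ≡ 2 (mod 31).
So ψ(15) = ψ(16) = 2 while 15 ≠ 16, therefore ψ is not injective, hence not bijective.
Since ψ is not bijective, we determine |image(ψ)|. Computing x^14 mod 31 for each x (by repeated squaring, reducing mod 31 at every step), the values ψ(0), ψ(1), …, ψ(30) are: 0, 1, 16, 10, 8, 25, 5, 9, 4, 7, 28, 14, 18, 19, 20, 2, 2, 20, 19, 18, 14, 28, 7, 4, 9, 5, 25, 8, 10, 16, 1.
The distinct values are {0, 1, 2, 4, 5, 7, 8, 9, 10, 14, 16, 18, 19, 20, 25, 28}; there are 16 of them.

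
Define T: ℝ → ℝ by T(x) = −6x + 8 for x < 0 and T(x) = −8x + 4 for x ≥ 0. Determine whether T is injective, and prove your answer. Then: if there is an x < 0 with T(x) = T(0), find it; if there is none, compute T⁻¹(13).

-5/6

Both pieces are strictly decreasing (slopes −6 and −8), so each is injective on its own interval.
The left piece maps (−∞, 0) onto (8, ∞); the right piece maps [0, ∞) onto (−∞, 4].
These images are disjoint, so no value is attained by both pieces. So T is injective.
Because the two images are disjoint, no x < 0 has T(x) = T(0), so we compute T⁻¹(13): 13 lies in (8, ∞), so solve −6x + 8 = 13: x = (13 − 8)/(−6) = −5/6.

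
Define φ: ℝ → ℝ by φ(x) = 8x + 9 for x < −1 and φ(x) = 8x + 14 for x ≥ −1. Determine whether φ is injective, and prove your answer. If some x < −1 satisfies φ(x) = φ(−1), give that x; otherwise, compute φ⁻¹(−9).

Both pieces are strictly increasing (slopes 8 and 8), so each is injective on its own interval.
The left piece maps (−∞, −1) onto (−∞, 1); the right piece maps [−1, ∞) onto [6, ∞).
These images are disjoint, so no value is attained by both pieces. Thus φ is injective.
Because the two images are disjoint, no x < −1 has φ(x) = φ(−1), so we compute φ⁻¹(−9): −9 lies in (−∞, 1), so solve 8x + 9 = −9: x = (−9 − 9)/8 = −9/4.

-9/4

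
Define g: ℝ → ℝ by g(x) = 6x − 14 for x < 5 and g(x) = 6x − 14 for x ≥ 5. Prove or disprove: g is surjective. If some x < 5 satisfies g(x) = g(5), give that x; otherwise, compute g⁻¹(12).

Both pieces are strictly increasing (slopes 6 and 6), so each is injective on its own interval.
The left piece maps (−∞, 5) onto (−∞, 16); the right piece maps [5, ∞) onto [16, ∞).
These images together cover ℝ, so g is surjective.
Because the two images are disjoint, no x < 5 has g(x) = g(5), so we compute g⁻¹(12): 12 lies in (−∞, 16), so solve 6x − 14 = 12: x = (12 + 14)/6 = 13/3.

13/3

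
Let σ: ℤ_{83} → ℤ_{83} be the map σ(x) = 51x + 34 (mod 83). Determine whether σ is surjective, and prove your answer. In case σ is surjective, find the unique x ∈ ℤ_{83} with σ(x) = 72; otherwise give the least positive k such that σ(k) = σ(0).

4

Since gcd(51, 83) = 1, 51 is invertible modulo 83. Euclid's algorithm: 83 = 1·51 + 32, 51 = 1·32 + 19, 32 = 1·19 + 13, 19 = 1·13 + 6, 13 = 2·6 + 1; back-substituting gives 1 = 70·51 − 43·83, so 51⁻¹ ≡ 70 (mod 83).
Then y ↦ 70(y − 34) is a two-sided inverse to σ, so every y ∈ ℤ_{83} has a preimage.
Therefore σ is surjective.
Since σ is surjective, we compute σ⁻¹(72): solve 51x + 34 ≡ 72 (mod 83), i.e. 51x ≡ 38 (mod 83).
Multiplying by 51⁻¹ = 70 gives x ≡ 70·38 = 2660 = 32·83 + 4 ≡ 4 (mod 83).
Check: σ(4) = 51·4 + 34 = 238 = 2·83 + 72 ≡ 72 (mod 83).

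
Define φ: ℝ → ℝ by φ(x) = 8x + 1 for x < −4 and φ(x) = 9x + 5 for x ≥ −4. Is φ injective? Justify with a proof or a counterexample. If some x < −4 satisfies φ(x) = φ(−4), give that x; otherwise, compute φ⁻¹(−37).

Both pieces are strictly increasing (slopes 8 and 9), so each is injective on its own interval.
The left piece maps (−∞, −4) onto (−∞, −31); the right piece maps [−4, ∞) onto [−31, ∞).
These images are disjoint, so no value is attained by both pieces. So φ is injective.
Because the two images are disjoint, no x < −4 has φ(x) = φ(−4), so we compute φ⁻¹(−37): −37 lies in (−∞, −31), so solve 8x + 1 = −37: x = (−37 − 1)/8 = −19/4.

-19/4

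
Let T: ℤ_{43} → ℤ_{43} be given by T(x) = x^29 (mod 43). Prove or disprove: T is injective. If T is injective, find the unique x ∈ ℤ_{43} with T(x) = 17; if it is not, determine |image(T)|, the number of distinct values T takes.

10

Since 43 is prime, the nonzero elements of ℤ_{43} form a cyclic group of order 42.
As gcd(29, 42) = 1, raising to the 29th power is a bijection on this group: if u^29 ≡ v^29 then (uv^{−1})^29 = 1, and the only element of order dividing gcd(29, 42) = 1 is 1, so u = v.
With T(0) = 0 this makes T injective on all of ℤ_{43}, hence bijective (finite equal-size domain and codomain). In particular T is injective.
Since T is injective, we find the preimage of 17. The inverse of x ↦ x^29 on (ℤ_{43})^× is x ↦ x^29, because 29·29 = 841 = 20·42 + 1 ≡ 1 (mod 42) and x^{42} = 1 for x ≠ 0 (Fermat). So T⁻¹(17) = 17^29 mod 43.
Repeated squaring mod 43: 17^1 ≡ 17, 17^2 ≡ 17² = 289 ≡ 31, 17^4 ≡ 31² = 961 ≡ 15, 17^8 ≡ 15² = 225 ≡ 10, 17^16 ≡ 10² = 100 ≡ 14. Since 29 = 16 + 8 + 4 + 1, 17^29 ≡ 14·10·15·17: 14·10 = 140 ≡ 11, then 11·15 = 165 ≡ 36, then 36·17 = 612 ≡ 10. So 17^29 ≡ 10 (mod 43).
Hence T⁻¹(17) = 10.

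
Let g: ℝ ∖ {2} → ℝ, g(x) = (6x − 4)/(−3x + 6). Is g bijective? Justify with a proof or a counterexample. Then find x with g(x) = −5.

26/9

If g(x) = −2, cross-multiplying gives −3(6x − 4) = 6(−3x + 6), which simplifies to 12 = 36 — false.  So −2 has no preimage and g is not surjective.
Therefore g is not bijective.
Solving g(x) = −5: cross-multiplying gives 6x − 4 = −5(−3x + 6), which rearranges to −9x = −26, so x = 26/9.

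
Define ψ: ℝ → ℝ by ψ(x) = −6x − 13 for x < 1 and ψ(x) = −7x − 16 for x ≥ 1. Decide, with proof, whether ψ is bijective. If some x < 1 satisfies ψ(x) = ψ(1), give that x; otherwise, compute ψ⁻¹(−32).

16/7

Both pieces are strictly decreasing (slopes −6 and −7), so each is injective on its own interval.
The left piece maps (−∞, 1) onto (−19, ∞); the right piece maps [1, ∞) onto (−∞, −23].
The images leave a gap (−19 has no preimage), so ψ is not surjective, hence not bijective.
Because the two images are disjoint, no x < 1 has ψ(x) = ψ(1), so we compute ψ⁻¹(−32): −32 lies in (−∞, −23], so solve −7x − 16 = −32: x = (−32 + 16)/(−7) = 16/7.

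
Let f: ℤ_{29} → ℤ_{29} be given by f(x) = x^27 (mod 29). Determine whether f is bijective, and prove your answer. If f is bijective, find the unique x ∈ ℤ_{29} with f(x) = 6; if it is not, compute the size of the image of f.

5

Since 29 is prime, the nonzero elements of ℤ_{29} form a cyclic group of order 28.
As gcd(27, 28) = 1, raising to the 27th power is a bijection on this group: if a^27 ≡ b^27 then (ab^{−1})^27 = 1, and the only element of order dividing gcd(27, 28) = 1 is 1, so a = b.
With f(0) = 0 this makes f injective on all of ℤ_{29}, hence bijective (finite equal-size domain and codomain). In particular f is bijective.
Since f is bijective, we find the preimage of 6. The inverse of x ↦ x^27 on (ℤ_{29})^× is x ↦ x^27, because 27·27 = 729 = 26·28 + 1 ≡ 1 (mod 28) and x^{28} = 1 for x ≠ 0 (Fermat). So f⁻¹(6) = 6^27 mod 29.
Repeated squaring mod 29: 6^1 ≡ 6, 6^2 ≡ 6² = 36 ≡ 7, 6^4 ≡ 7² = 49 ≡ 20, 6^8 ≡ 20² = 400 ≡ 23, 6^16 ≡ 23² = 529 ≡ 7. Since 27 = 16 + 8 + 2 + 1, 6^27 ≡ 7·23·7·6: 7·23 = 161 ≡ 16, then 16·7 = 112 ≡ 25, then 25·6 = 150 ≡ 5. So 6^27 ≡ 5 (mod 29).
Hence f⁻¹(6) = 5.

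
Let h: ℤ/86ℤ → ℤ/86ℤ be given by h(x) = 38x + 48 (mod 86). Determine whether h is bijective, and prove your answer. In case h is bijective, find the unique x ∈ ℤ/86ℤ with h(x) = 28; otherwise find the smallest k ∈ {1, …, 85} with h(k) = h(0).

We have gcd(38, 86) = 2 > 1. Taking x_1 = 0 and x_2 = 43: h(0) = 48 and h(43) = 38·43 + 48 = 1682 ≡ 48 (mod 86).
So h(0) = h(43) while 0 ≠ 43, so h is not injective, hence not bijective.
Since h is not bijective, we find the least positive k with h(k) = h(0): this means 38k ≡ 0 (mod 86), i.e. 86 ∣ 38k. Since gcd(38, 86) = 2, dividing through by 2 this holds exactly when 43 ∣ 19k, and as gcd(19, 43) = 1, exactly when 43 ∣ k.
The smallest positive such k is 43.

43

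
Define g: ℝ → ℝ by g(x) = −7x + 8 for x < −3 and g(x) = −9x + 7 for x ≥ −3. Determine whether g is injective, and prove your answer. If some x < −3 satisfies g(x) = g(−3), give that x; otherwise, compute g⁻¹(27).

-26/7

Both pieces are strictly decreasing (slopes −7 and −9), so each is injective on its own interval.
The left piece maps (−∞, −3) onto (29, ∞); the right piece maps [−3, ∞) onto (−∞, 34].
These images overlap. In particular g(−3) = 34 (right piece), and solving −7x + 8 = 34 on the left piece gives x = −26/7 < −3.
So g(−26/7) = g(−3) with −26/7 ≠ −3, and g is not injective. This x = −26/7 is the requested value below −3.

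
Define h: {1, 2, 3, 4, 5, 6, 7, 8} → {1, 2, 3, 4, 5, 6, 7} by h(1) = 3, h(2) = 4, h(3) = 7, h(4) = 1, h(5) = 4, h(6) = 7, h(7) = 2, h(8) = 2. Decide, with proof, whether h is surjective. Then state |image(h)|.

No element maps to 5, so h is not surjective.
The image of h is {1, 2, 3, 4, 7}, which has 5 elements.

5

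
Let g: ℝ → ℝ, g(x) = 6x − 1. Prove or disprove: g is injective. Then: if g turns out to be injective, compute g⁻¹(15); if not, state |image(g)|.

8/3

Recall that g is injective if g(x_1) = g(x_2) implies x_1 = x_2.
Suppose g(x_1) = g(x_2). Then 6x_1 − 1 = 6x_2 − 1, thus 6x_1 = 6x_2, thus x_1 = x_2.
Thus g is injective.
Since g is injective, we compute g⁻¹(15) = (15 + 1)/6 = 8/3.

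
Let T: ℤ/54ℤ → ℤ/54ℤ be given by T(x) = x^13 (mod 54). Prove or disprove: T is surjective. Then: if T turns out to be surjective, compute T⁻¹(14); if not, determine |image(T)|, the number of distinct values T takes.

38

T(0) = 0^13 = 0.
T(6): Repeated squaring mod 54: 6^1 ≡ 6, 6^2 ≡ 6² = 36, 6^4 ≡ 36² = 1296 ≡ 0, 6^8 ≡ 0² = 0. Since 13 = 8 + 4 + 1, 6^13 ≡ 0·0·6: 0·0 = 0, then 0·6 = 0. So 6^13 ≡ 0 (mod 54).
So T(0) = T(6) = 0 while 0 ≠ 6, so T is not injective.
A non-injective map from the 54-element set ℤ/54ℤ to itself takes at most 53 distinct values, so it cannot be surjective. Therefore T is not surjective.
Since T is not surjective, we determine |image(T)|. Computing x^13 mod 54 for each x (by repeated squaring, reducing mod 54 at every step), the values T(0), T(1), …, T(53) are: 0, 1, 38, 27, 40, 23, 0, 25, 8, 27, 10, 47, 0, 49, 32, 27, 34, 17, 0, 19, 2, 27, 4, 41, 0, 43, 26, 27, 28, 11, 0, 13, 50, 27, 52, 35, 0, 37, 20, 27, 22, 5, 0, 7, 44, 27, 46, 29, 0, 31, 14, 27, 16, 53.
The distinct values are {0, 1, 2, 4, 5, 7, 8, 10, 11, 13, 14, 16, 17, 19, 20, 22, 23, 25, 26, 27, 28, 29, 31, 32, 34, 35, 37, 38, 40, 41, 43, 44, 46, 47, 49, 50, 52, 53}; there are 38 of them.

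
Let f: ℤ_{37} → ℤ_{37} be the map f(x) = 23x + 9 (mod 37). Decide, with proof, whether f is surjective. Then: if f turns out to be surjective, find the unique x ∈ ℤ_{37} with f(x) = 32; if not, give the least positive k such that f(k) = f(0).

1

By definition, surjectivity means every element of the codomain has a preimage under f.
Since gcd(23, 37) = 1, 23 is invertible modulo 37. Euclid's algorithm: 37 = 1·23 + 14, 23 = 1·14 + 9, 14 = 1·9 + 5, 9 = 1·5 + 4, 5 = 1·4 + 1; back-substituting gives 1 = 29·23 − 18·37, so 23⁻¹ ≡ 29 (mod 37).
Then y ↦ 29(y − 9) is a two-sided inverse to f, so every y ∈ ℤ_{37} has a preimage.
Thus f is surjective.
Since f is surjective, we compute f⁻¹(32): solve 23x + 9 ≡ 32 (mod 37), i.e. 23x ≡ 23 (mod 37).
Multiplying by 23⁻¹ = 29 gives x ≡ 29·23 = 667 = 18·37 + 1 ≡ 1 (mod 37).
Check: f(1) = 23·1 + 9 = 32 ≡ 32 (mod 37).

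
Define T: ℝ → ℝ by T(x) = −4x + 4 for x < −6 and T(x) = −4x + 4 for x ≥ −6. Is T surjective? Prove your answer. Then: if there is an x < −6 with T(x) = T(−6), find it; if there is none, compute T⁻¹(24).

Both pieces are strictly decreasing (slopes −4 and −4), so each is injective on its own interval.
The left piece maps (−∞, −6) onto (28, ∞); the right piece maps [−6, ∞) onto (−∞, 28].
These images together cover ℝ, so T is surjective.
Because the two images are disjoint, no x < −6 has T(x) = T(−6), so we compute T⁻¹(24): 24 lies in (−∞, 28], so solve −4x + 4 = 24: x = (24 − 4)/(−4) = −5.

-5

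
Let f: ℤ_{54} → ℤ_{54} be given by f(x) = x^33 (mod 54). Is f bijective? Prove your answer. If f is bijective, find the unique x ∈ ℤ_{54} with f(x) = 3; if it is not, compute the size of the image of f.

14

f(0) = 0^33 = 0.
f(6): Repeated squaring mod 54: 6^1 ≡ 6, 6^2 ≡ 6² = 36, 6^4 ≡ 36² = 1296 ≡ 0, 6^8 ≡ 0² = 0, 6^16 ≡ 0² = 0, 6^32 ≡ 0² = 0. Since 33 = 32 + 1, 6^33 ≡ 0·6: 0·6 = 0. So 6^33 ≡ 0 (mod 54).
So f(0) = f(6) = 0 while 0 ≠ 6, therefore f is not injective, hence not bijective.
Since f is not bijective, we determine |image(f)|. Computing x^33 mod 54 for each x (by repeated squaring, reducing mod 54 at every step), the values f(0), f(1), …, f(53) are: 0, 1, 44, 27, 46, 35, 0, 37, 26, 27, 28, 17, 0, 19, 8, 27, 10, 53, 0, 1, 44, 27, 46, 35, 0, 37, 26, 27, 28, 17, 0, 19, 8, 27, 10, 53, 0, 1, 44, 27, 46, 35, 0, 37, 26, 27, 28, 17, 0, 19, 8, 27, 10, 53.
The distinct values are {0, 1, 8, 10, 17, 19, 26, 27, 28, 35, 37, 44, 46, 53}; there are 14 of them.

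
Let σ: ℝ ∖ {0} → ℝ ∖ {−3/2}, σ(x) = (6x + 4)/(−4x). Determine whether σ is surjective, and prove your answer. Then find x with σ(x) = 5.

For any y ≠ −3/2, solving y(−4x) = 6x + 4 for x gives a well-defined x ≠ 0. So σ is surjective.
Solving σ(x) = 5: cross-multiplying gives 6x + 4 = 5(−4x), which rearranges to 26x = −4, so x = −2/13.

-2/13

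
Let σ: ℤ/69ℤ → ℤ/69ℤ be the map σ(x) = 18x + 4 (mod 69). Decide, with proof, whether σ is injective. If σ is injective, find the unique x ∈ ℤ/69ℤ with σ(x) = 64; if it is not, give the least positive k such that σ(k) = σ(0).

23

We have gcd(18, 69) = 3 > 1. Taking s = 0 and t = 23: σ(0) = 4 and σ(23) = 18·23 + 4 = 418 ≡ 4 (mod 69).
So σ(0) = σ(23) while 0 ≠ 23, therefore σ is not injective.
Since σ is not injective, we find the least positive k with σ(k) = σ(0): this means 18k ≡ 0 (mod 69), i.e. 69 ∣ 18k. Since gcd(18, 69) = 3, dividing through by 3 this holds exactly when 23 ∣ 6k, and as gcd(6, 23) = 1, exactly when 23 ∣ k.
The smallest positive such k is 23.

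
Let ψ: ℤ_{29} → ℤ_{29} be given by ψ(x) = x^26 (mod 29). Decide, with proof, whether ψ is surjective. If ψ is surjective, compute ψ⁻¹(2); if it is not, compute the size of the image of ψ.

ψ(14): Repeated squaring mod 29: 14^1 ≡ 14, 14^2 ≡ 14² = 196 ≡ 22, 14^4 ≡ 22² = 484 ≡ 20, 14^8 ≡ 20² = 400 ≡ 23, 14^16 ≡ 23² = 529 ≡ 7. Since 26 = 16 + 8 + 2, 14^26 ≡ 7·23·22: 7·23 = 161 ≡ 16, then 16·22 = 352 ≡ 4. So 14^26 ≡ 4 (mod 29).
ψ(15): Repeated squaring mod 29: 15^1 ≡ 15, 15^2 ≡ 15² = 225 ≡ 22, 15^4 ≡ 22² = 484 ≡ 20, 15^8 ≡ 20² = 400 ≡ 23, 15^16 ≡ 23² = 529 ≡ 7. Since 26 = 16 + 8 + 2, 15^26 ≡ 7·23·22: 7·23 = 161 ≡ 16, then 16·22 = 352 ≡ 4. So 15^26 ≡ 4 (mod 29).
So ψ(14) = ψ(15) = 4 while 14 ≠ 15, hence ψ is not injective.
A non-injective map from the 29-element set ℤ_{29} to itself takes at most 28 distinct values, so it cannot be surjective. Hence ψ is not surjective.
Since ψ is not surjective, we determine |image(ψ)|. Computing x^26 mod 29 for each x (by repeated squaring, reducing mod 29 at every step), the values ψ(0), ψ(1), …, ψ(28) are: 0, 1, 22, 13, 20, 7, 25, 16, 5, 24, 9, 6, 28, 23, 4, 4, 23, 28, 6, 9, 24, 5, 16, 25, 7, 20, 13, 22, 1.
The distinct values are {0, 1, 4, 5, 6, 7, 9, 13, 16, 20, 22, 23, 24, 25, 28}; there are 15 of them.

15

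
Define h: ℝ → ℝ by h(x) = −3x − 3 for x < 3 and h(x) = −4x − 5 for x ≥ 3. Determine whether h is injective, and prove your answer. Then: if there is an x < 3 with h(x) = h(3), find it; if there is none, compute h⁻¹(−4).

1/3

Both pieces are strictly decreasing (slopes −3 and −4), so each is injective on its own interval.
The left piece maps (−∞, 3) onto (−12, ∞); the right piece maps [3, ∞) onto (−∞, −17].
These images are disjoint, so no value is attained by both pieces. Thus h is injective.
Because the two images are disjoint, no x < 3 has h(x) = h(3), so we compute h⁻¹(−4): −4 lies in (−12, ∞), so solve −3x − 3 = −4: x = (−4 + 3)/(−3) = 1/3.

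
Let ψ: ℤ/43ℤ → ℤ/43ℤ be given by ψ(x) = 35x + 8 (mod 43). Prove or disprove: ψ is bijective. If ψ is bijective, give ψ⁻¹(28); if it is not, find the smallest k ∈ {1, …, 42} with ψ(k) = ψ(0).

19

Suppose ψ(x_1) = ψ(x_2) in ℤ/43ℤ. Then 35x_1 + 8 ≡ 35x_2 + 8 (mod 43), so 35(x_1 − x_2) ≡ 0 (mod 43).
Since gcd(35, 43) = 1, 35 is invertible modulo 43, thus x_1 − x_2 ≡ 0 (mod 43), i.e. x_1 = x_2.
We now compute 35⁻¹ mod 43 explicitly. Euclid's algorithm: 43 = 1·35 + 8, 35 = 4·8 + 3, 8 = 2·3 + 2, 3 = 1·2 + 1; back-substituting gives 1 = 16·35 − 13·43, so 35⁻¹ ≡ 16 (mod 43).
Then y ↦ 16(y − 8) is a two-sided inverse to ψ, so every y ∈ ℤ/43ℤ has a preimage.
Thus ψ is bijective.
Since ψ is bijective, we find ψ⁻¹(28): we need 35x ≡ 28 − 8 ≡ 20 (mod 43). Using 35⁻¹ = 16: x ≡ 16·20 = 320 = 7·43 + 19, so x = 19.
Check: ψ(19) = 35·19 + 8 = 673 = 15·43 + 28 ≡ 28 (mod 43).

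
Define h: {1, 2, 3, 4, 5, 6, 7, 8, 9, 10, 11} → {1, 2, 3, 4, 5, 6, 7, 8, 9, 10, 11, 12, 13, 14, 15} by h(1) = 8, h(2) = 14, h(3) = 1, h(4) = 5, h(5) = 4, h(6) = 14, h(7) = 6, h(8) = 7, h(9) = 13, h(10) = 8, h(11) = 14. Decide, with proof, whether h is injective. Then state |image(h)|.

h(2) = 14 = h(6) with 2 ≠ 6, so h is not injective.
The image of h is {1, 4, 5, 6, 7, 8, 13, 14}, which has 8 elements.

8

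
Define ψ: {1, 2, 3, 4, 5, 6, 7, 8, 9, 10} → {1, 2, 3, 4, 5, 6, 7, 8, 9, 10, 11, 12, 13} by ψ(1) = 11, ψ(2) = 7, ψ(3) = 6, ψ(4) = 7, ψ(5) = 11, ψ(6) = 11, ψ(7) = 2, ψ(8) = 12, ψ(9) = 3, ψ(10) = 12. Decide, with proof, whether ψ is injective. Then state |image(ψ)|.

6

ψ(2) = 7 = ψ(4) with 2 ≠ 4, so ψ is not injective.
The image of ψ is {2, 3, 6, 7, 11, 12}, which has 6 elements.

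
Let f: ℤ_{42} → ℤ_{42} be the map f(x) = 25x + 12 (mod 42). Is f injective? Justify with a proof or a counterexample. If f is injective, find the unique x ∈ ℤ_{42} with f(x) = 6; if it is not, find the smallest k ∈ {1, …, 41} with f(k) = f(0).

30

Suppose f(s) = f(t) in ℤ_{42}. Then 25s + 12 ≡ 25t + 12 (mod 42), so 25(s − t) ≡ 0 (mod 42).
Since gcd(25, 42) = 1, 25 is invertible modulo 42, thus s − t ≡ 0 (mod 42), i.e. s = t.
So f is injective.
We now compute 25⁻¹ mod 42 explicitly. Euclid's algorithm: 42 = 1·25 + 17, 25 = 1·17 + 8, 17 = 2·8 + 1; back-substituting gives 1 = 37·25 − 22·42, so 25⁻¹ ≡ 37 (mod 42).
Since f is injective, we compute f⁻¹(6): solve 25x + 12 ≡ 6 (mod 42), i.e. 25x ≡ 36 (mod 42).
Multiplying by 25⁻¹ = 37 gives x ≡ 37·36 = 1332 = 31·42 + 30 ≡ 30 (mod 42).
Check: f(30) = 25·30 + 12 = 762 = 18·42 + 6 ≡ 6 (mod 42).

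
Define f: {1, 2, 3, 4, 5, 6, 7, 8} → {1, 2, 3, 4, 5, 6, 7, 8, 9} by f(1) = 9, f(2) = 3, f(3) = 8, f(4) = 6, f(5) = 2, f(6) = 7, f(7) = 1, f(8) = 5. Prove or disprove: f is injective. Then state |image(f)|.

The values f(1), …, f(8) are 9, 3, 8, 6, 2, 7, 1, 5 — all distinct.
So f(u) = f(v) only when u = v, and f is injective.
The image of f is {1, 2, 3, 5, 6, 7, 8, 9}, which has 8 elements.

8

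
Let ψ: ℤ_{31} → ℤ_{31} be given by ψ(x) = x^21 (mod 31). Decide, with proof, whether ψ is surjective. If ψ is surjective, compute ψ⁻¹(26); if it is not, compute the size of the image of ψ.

ψ(1) = 1^21 = 1.
ψ(5): Repeated squaring mod 31: 5^1 ≡ 5, 5^2 ≡ 5² = 25, 5^4 ≡ 25² = 625 ≡ 5, 5^8 ≡ 5² = 25, 5^16 ≡ 25² = 625 ≡ 5. Since 21 = 16 + 4 + 1, 5^21 ≡ 5·5·5: 5·5 = 25, then 25·5 = 125 ≡ 1. So 5^21 ≡ 1 (mod 31).
So ψ(1) = ψ(5) = 1 while 1 ≠ 5, so ψ is not injective.
A non-injective map from the 31-element set ℤ_{31} to itself takes at most 30 distinct values, so it cannot be surjective. So ψ is not surjective.
Since ψ is not surjective, we determine |image(ψ)|. Computing x^21 mod 31 for each x (by repeated squaring, reducing mod 31 at every step), the values ψ(0), ψ(1), …, ψ(30) are: 0, 1, 2, 15, 4, 1, 30, 4, 8, 8, 2, 27, 29, 15, 8, 15, 16, 23, 16, 2, 4, 29, 23, 23, 27, 1, 30, 27, 16, 29, 30.
The distinct values are {0, 1, 2, 4, 8, 15, 16, 23, 27, 29, 30}; there are 11 of them.

11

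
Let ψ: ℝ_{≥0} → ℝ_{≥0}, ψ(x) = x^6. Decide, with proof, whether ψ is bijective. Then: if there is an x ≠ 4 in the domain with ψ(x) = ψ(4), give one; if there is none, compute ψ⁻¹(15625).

5

On ℝ_{≥0}, x ↦ x^6 is strictly increasing (injective) and for any y ∈ ℝ_{≥0} the 6th root y^{1/6} lies in ℝ_{≥0} (surjective). So ψ is bijective.
Since x ↦ x^6 is strictly increasing on ℝ_{≥0}, it is injective there, so no x ≠ 4 in the domain has ψ(x) = ψ(4). We therefore compute ψ⁻¹(15625) = 15625^{1/6} = 5 (indeed 5^6 = 15625).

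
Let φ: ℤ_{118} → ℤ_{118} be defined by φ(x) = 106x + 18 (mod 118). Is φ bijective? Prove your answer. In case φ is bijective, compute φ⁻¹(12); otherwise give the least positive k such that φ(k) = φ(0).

We have gcd(106, 118) = 2 > 1. Taking u = 0 and v = 59: φ(0) = 18 and φ(59) = 106·59 + 18 = 6272 ≡ 18 (mod 118).
So φ(0) = φ(59) while 0 ≠ 59, hence φ is not injective, hence not bijective.
Since φ is not bijective, we find the least positive k with φ(k) = φ(0): this means 106k ≡ 0 (mod 118), i.e. 118 ∣ 106k. Since gcd(106, 118) = 2, dividing through by 2 this holds exactly when 59 ∣ 53k, and as gcd(53, 59) = 1, exactly when 59 ∣ k.
The smallest positive such k is 59.

59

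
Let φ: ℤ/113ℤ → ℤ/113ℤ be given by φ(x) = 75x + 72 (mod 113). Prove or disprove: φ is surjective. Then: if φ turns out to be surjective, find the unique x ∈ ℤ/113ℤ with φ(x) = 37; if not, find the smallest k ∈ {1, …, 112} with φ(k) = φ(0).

Recall: φ is surjective if every y in the codomain equals φ(x) for some x in the domain.
Since gcd(75, 113) = 1, 75 is invertible modulo 113. Euclid's algorithm: 113 = 1·75 + 38, 75 = 1·38 + 37, 38 = 1·37 + 1; back-substituting gives 1 = 110·75 − 73·113, so 75⁻¹ ≡ 110 (mod 113).
For any y ∈ ℤ/113ℤ, x = 110(y − 72) mod 113 satisfies φ(x) = 75·110(y − 72) + 72 ≡ y (since 75·110 ≡ 1 mod 113). So every y has a preimage.
So φ is surjective.
Since φ is surjective, we compute φ⁻¹(37): solve 75x + 72 ≡ 37 (mod 113), i.e. 75x ≡ 78 (mod 113).
Multiplying by 75⁻¹ = 110 gives x ≡ 110·78 = 8580 = 75·113 + 105 ≡ 105 (mod 113).
Check: φ(105) = 75·105 + 72 = 7947 = 70·113 + 37 ≡ 37 (mod 113).

105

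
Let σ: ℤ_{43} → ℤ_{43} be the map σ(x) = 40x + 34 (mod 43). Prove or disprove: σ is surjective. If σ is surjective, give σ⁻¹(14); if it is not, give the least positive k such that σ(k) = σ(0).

By definition, surjectivity means every element of the codomain has a preimage under σ.
Since gcd(40, 43) = 1, 40 is invertible modulo 43. Euclid's algorithm: 43 = 1·40 + 3, 40 = 13·3 + 1; back-substituting gives 1 = 14·40 − 13·43, so 40⁻¹ ≡ 14 (mod 43).
Then y ↦ 14(y − 34) is a two-sided inverse to σ, so every y ∈ ℤ_{43} has a preimage.
Therefore σ is surjective.
Since σ is surjective, we compute σ⁻¹(14): solve 40x + 34 ≡ 14 (mod 43), i.e. 40x ≡ 23 (mod 43).
Multiplying by 40⁻¹ = 14 gives x ≡ 14·23 = 322 = 7·43 + 21 ≡ 21 (mod 43).
Check: σ(21) = 40·21 + 34 = 874 = 20·43 + 14 ≡ 14 (mod 43).

21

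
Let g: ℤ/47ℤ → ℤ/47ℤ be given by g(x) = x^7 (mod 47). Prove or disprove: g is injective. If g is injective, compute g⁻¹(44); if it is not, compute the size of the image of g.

30

Since 47 is prime, the nonzero elements of ℤ/47ℤ form a cyclic group of order 46.
As gcd(7, 46) = 1, raising to the 7th power is a bijection on this group: if s^7 ≡ t^7 then (st^{−1})^7 = 1, and the only element of order dividing gcd(7, 46) = 1 is 1, so s = t.
With g(0) = 0 this makes g injective on all of ℤ/47ℤ, hence bijective (finite equal-size domain and codomain). In particular g is injective.
Since g is injective, we find the preimage of 44. The inverse of x ↦ x^7 on (ℤ/47ℤ)^× is x ↦ x^33, because 7·33 = 231 = 5·46 + 1 ≡ 1 (mod 46) and x^{46} = 1 for x ≠ 0 (Fermat). So g⁻¹(44) = 44^33 mod 47.
Repeated squaring mod 47: 44^1 ≡ 44, 44^2 ≡ 44² = 1936 ≡ 9, 44^4 ≡ 9² = 81 ≡ 34, 44^8 ≡ 34² = 1156 ≡ 28, 44^16 ≡ 28² = 784 ≡ 32, 44^32 ≡ 32² = 1024 ≡ 37. Since 33 = 32 + 1, 44^33 ≡ 37·44: 37·44 = 1628 ≡ 30. So 44^33 ≡ 30 (mod 47).
Hence g⁻¹(44) = 30.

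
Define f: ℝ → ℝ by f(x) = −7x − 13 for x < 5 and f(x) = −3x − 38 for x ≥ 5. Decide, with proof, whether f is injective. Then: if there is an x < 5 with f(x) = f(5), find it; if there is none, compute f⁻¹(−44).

31/7

Both pieces are strictly decreasing (slopes −7 and −3), so each is injective on its own interval.
The left piece maps (−∞, 5) onto (−48, ∞); the right piece maps [5, ∞) onto (−∞, −53].
These images are disjoint, so no value is attained by both pieces. Thus f is injective.
Because the two images are disjoint, no x < 5 has f(x) = f(5), so we compute f⁻¹(−44): −44 lies in (−48, ∞), so solve −7x − 13 = −44: x = (−44 + 13)/(−7) = 31/7.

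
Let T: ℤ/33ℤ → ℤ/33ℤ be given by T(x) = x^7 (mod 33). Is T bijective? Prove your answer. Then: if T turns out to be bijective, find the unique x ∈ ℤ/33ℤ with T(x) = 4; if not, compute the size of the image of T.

Computing x^7 mod 33 for each x (by repeated squaring, reducing mod 33 at every step), the values T(0), T(1), …, T(32) are: 0, 1, 29, 9, 16, 14, 30, 28, 2, 15, 10, 11, 12, 7, 20, 27, 25, 8, 6, 13, 26, 21, 22, 23, 18, 31, 5, 3, 19, 17, 24, 4, 32.
Every element of ℤ/33ℤ appears exactly once in this list, so T is a bijection, and in particular bijective.
Since T is bijective, we read off the preimage of 4 from the same table: T(31) = 4, so T⁻¹(4) = 31.

31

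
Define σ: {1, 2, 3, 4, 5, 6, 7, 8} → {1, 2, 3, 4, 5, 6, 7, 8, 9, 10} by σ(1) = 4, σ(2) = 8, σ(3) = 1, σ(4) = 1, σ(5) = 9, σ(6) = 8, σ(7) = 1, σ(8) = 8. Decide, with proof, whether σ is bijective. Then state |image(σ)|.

4

σ(3) = 1 = σ(4) with 3 ≠ 4, so σ is not injective, hence not bijective.
The image of σ is {1, 4, 8, 9}, which has 4 elements.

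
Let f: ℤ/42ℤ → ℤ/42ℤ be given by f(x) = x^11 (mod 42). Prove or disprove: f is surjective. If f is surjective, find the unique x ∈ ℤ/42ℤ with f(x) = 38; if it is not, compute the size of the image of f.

26

Computing x^11 mod 42 for each x (by repeated squaring, reducing mod 42 at every step), the values f(0), f(1), …, f(41) are: 0, 1, 32, 33, 16, 17, 6, 7, 8, 39, 40, 23, 24, 13, 14, 15, 4, 5, 30, 31, 20, 21, 22, 11, 12, 37, 38, 27, 28, 29, 18, 19, 2, 3, 34, 35, 36, 25, 26, 9, 10, 41.
Every element of ℤ/42ℤ appears exactly once in this list, so f is a bijection, and in particular surjective.
Since f is surjective, we read off the preimage of 38 from the same table: f(26) = 38, so f⁻¹(38) = 26.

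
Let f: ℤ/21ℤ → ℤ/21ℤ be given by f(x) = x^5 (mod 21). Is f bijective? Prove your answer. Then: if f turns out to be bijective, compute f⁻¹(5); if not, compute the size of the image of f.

Computing x^5 mod 21 for each x (by repeated squaring, reducing mod 21 at every step), the values f(0), f(1), …, f(20) are: 0, 1, 11, 12, 16, 17, 6, 7, 8, 18, 19, 2, 3, 13, 14, 15, 4, 5, 9, 10, 20.
Every element of ℤ/21ℤ appears exactly once in this list, so f is a bijection, and in particular bijective.
Since f is bijective, we read off the preimage of 5 from the same table: f(17) = 5, so f⁻¹(5) = 17.

17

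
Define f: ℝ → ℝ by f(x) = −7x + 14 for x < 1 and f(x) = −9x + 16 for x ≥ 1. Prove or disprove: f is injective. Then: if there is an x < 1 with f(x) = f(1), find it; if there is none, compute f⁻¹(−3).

Both pieces are strictly decreasing (slopes −7 and −9), so each is injective on its own interval.
The left piece maps (−∞, 1) onto (7, ∞); the right piece maps [1, ∞) onto (−∞, 7].
These images are disjoint, so no value is attained by both pieces. So f is injective.
Because the two images are disjoint, no x < 1 has f(x) = f(1), so we compute f⁻¹(−3): −3 lies in (−∞, 7], so solve −9x + 16 = −3: x = (−3 − 16)/(−9) = 19/9.

19/9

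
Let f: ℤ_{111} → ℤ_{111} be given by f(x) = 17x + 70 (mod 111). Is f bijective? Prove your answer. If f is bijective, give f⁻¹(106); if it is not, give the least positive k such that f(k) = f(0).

87

If f(x_1) = f(x_2), then 17x_1 ≡ 17x_2 (mod 111). Because gcd(17, 111) = 1, we may cancel 17 to get x_1 ≡ x_2 (mod 111).
We now compute 17⁻¹ mod 111 explicitly. Euclid's algorithm: 111 = 6·17 + 9, 17 = 1·9 + 8, 9 = 1·8 + 1; back-substituting gives 1 = 98·17 − 15·111, so 17⁻¹ ≡ 98 (mod 111).
For any y ∈ ℤ_{111}, x = 98(y − 70) mod 111 satisfies f(x) = 17·98(y − 70) + 70 ≡ y (since 17·98 ≡ 1 mod 111). So every y has a preimage.
So f is bijective.
Since f is bijective, we find f⁻¹(106): we need 17x ≡ 106 − 70 ≡ 36 (mod 111). Using 17⁻¹ = 98: x ≡ 98·36 = 3528 = 31·111 + 87, so x = 87.
Check: f(87) = 17·87 + 70 = 1549 = 13·111 + 106 ≡ 106 (mod 111).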